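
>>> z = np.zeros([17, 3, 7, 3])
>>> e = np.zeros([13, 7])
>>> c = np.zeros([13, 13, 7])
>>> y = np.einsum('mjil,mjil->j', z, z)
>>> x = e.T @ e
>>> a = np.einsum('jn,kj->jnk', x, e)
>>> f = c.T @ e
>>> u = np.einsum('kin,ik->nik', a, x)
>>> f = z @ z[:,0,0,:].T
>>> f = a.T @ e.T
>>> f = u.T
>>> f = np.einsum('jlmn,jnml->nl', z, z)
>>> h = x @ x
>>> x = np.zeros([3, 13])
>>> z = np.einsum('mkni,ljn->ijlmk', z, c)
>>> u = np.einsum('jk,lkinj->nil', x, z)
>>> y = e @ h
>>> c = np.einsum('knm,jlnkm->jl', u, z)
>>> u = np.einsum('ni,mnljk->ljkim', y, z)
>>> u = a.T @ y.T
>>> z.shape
(3, 13, 13, 17, 3)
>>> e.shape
(13, 7)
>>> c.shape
(3, 13)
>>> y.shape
(13, 7)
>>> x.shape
(3, 13)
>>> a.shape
(7, 7, 13)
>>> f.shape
(3, 3)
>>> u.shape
(13, 7, 13)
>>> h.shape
(7, 7)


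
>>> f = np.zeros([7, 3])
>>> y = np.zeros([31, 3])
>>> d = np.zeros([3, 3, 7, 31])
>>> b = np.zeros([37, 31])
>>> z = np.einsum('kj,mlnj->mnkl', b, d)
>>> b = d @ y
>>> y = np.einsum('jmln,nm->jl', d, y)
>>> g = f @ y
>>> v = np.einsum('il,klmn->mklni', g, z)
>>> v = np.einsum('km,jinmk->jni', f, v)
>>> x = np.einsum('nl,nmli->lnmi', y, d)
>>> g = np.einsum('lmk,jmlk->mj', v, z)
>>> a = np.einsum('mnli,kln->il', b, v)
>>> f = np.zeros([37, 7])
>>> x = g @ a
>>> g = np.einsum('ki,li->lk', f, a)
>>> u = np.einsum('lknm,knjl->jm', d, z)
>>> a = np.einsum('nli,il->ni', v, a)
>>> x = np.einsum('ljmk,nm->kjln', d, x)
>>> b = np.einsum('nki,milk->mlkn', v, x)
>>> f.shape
(37, 7)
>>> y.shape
(3, 7)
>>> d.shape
(3, 3, 7, 31)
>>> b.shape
(31, 3, 7, 37)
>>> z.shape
(3, 7, 37, 3)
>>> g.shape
(3, 37)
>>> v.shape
(37, 7, 3)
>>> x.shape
(31, 3, 3, 7)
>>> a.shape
(37, 3)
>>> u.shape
(37, 31)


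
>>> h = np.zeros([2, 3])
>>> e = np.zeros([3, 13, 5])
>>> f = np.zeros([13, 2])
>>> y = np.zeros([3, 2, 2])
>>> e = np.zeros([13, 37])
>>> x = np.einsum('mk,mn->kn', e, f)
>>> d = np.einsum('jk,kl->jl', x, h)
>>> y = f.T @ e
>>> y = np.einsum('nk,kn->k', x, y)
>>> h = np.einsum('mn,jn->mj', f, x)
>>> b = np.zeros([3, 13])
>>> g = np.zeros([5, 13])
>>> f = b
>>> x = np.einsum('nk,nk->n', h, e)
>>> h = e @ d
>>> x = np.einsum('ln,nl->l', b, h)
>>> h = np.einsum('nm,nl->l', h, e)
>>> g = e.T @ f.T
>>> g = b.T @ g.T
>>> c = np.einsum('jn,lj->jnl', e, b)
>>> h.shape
(37,)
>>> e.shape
(13, 37)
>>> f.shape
(3, 13)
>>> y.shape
(2,)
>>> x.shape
(3,)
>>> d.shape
(37, 3)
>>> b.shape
(3, 13)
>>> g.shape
(13, 37)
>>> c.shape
(13, 37, 3)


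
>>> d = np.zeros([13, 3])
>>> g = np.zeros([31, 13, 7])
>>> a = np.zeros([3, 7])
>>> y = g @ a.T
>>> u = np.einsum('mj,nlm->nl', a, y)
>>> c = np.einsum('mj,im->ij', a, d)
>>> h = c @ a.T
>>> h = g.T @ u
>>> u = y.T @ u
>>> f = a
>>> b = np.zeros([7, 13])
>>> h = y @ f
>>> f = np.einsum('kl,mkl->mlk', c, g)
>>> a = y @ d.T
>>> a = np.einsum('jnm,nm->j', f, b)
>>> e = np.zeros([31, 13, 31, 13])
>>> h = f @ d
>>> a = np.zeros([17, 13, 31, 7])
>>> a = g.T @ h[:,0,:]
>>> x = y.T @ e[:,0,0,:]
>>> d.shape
(13, 3)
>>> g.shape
(31, 13, 7)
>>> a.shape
(7, 13, 3)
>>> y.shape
(31, 13, 3)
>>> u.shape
(3, 13, 13)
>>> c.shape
(13, 7)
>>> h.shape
(31, 7, 3)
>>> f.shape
(31, 7, 13)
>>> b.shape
(7, 13)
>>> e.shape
(31, 13, 31, 13)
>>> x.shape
(3, 13, 13)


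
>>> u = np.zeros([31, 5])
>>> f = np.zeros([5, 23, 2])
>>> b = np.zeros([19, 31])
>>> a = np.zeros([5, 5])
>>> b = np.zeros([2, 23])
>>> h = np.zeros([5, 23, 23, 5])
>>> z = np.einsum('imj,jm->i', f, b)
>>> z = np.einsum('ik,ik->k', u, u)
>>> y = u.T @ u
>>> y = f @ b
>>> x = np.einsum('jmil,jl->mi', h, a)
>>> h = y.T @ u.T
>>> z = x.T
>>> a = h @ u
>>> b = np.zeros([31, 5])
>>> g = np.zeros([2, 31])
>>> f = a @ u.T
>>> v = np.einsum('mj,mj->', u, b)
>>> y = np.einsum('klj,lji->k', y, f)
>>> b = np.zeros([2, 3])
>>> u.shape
(31, 5)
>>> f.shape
(23, 23, 31)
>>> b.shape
(2, 3)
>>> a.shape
(23, 23, 5)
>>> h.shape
(23, 23, 31)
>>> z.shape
(23, 23)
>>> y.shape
(5,)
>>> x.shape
(23, 23)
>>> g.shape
(2, 31)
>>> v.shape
()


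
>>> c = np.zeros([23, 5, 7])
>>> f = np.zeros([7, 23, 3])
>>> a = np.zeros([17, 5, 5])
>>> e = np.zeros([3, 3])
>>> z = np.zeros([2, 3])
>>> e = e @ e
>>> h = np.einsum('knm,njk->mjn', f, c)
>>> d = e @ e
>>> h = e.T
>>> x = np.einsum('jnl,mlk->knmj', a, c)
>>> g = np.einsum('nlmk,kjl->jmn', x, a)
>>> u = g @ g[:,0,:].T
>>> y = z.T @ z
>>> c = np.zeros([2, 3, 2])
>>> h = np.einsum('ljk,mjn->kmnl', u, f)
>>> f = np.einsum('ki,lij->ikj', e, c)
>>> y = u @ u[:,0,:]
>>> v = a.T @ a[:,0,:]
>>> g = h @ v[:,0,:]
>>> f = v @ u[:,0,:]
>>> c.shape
(2, 3, 2)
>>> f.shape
(5, 5, 5)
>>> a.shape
(17, 5, 5)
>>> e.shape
(3, 3)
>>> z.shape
(2, 3)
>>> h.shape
(5, 7, 3, 5)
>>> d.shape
(3, 3)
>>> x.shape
(7, 5, 23, 17)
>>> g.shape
(5, 7, 3, 5)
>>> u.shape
(5, 23, 5)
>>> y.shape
(5, 23, 5)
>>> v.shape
(5, 5, 5)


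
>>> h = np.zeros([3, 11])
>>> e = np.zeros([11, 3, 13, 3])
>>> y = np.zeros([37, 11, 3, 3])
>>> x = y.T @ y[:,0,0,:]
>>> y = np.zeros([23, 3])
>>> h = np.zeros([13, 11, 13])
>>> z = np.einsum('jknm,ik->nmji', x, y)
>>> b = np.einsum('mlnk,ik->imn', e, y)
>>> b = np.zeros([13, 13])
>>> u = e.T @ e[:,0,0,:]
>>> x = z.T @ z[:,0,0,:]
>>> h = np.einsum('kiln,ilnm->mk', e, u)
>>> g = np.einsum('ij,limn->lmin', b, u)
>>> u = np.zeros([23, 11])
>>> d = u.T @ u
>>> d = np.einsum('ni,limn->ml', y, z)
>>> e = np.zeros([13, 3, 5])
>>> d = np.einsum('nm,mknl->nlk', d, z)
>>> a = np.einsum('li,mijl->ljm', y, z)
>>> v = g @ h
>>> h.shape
(3, 11)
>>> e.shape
(13, 3, 5)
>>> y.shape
(23, 3)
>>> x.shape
(23, 3, 3, 23)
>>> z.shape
(11, 3, 3, 23)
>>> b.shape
(13, 13)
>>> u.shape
(23, 11)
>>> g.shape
(3, 3, 13, 3)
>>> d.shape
(3, 23, 3)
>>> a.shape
(23, 3, 11)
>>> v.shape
(3, 3, 13, 11)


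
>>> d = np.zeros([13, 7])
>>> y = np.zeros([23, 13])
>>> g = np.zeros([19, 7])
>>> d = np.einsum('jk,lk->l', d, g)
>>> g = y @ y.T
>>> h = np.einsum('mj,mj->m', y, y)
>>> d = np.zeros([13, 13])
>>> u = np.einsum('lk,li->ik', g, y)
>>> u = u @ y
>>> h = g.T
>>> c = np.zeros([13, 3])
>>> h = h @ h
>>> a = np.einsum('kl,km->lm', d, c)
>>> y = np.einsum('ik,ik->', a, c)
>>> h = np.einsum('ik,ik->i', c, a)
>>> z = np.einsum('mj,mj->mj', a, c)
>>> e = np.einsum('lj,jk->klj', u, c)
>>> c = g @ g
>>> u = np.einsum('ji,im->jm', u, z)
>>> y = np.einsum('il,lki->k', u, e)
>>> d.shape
(13, 13)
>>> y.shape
(13,)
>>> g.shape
(23, 23)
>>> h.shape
(13,)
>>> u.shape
(13, 3)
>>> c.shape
(23, 23)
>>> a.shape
(13, 3)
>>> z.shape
(13, 3)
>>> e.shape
(3, 13, 13)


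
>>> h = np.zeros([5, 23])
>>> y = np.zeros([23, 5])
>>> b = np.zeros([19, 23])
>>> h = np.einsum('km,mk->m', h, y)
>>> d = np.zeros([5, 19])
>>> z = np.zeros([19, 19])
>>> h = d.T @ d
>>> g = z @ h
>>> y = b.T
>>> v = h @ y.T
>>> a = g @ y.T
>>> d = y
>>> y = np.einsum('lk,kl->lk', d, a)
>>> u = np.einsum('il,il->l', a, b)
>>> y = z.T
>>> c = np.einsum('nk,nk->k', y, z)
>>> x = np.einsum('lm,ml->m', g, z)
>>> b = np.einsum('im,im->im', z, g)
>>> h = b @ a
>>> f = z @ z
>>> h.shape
(19, 23)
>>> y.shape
(19, 19)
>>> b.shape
(19, 19)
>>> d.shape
(23, 19)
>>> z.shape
(19, 19)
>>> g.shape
(19, 19)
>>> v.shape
(19, 23)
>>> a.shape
(19, 23)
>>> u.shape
(23,)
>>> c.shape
(19,)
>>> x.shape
(19,)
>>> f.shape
(19, 19)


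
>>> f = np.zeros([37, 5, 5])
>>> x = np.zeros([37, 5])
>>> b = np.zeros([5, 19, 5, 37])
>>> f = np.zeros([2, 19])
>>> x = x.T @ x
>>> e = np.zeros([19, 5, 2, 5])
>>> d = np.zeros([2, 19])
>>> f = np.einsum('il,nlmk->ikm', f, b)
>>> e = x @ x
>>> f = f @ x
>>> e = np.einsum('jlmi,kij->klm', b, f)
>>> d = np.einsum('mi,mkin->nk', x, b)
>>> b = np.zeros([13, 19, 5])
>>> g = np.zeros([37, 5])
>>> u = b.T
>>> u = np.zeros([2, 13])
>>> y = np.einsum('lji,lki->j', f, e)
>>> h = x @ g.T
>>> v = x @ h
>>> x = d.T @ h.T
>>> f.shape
(2, 37, 5)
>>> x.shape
(19, 5)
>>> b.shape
(13, 19, 5)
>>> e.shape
(2, 19, 5)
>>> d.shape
(37, 19)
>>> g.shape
(37, 5)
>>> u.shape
(2, 13)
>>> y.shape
(37,)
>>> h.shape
(5, 37)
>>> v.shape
(5, 37)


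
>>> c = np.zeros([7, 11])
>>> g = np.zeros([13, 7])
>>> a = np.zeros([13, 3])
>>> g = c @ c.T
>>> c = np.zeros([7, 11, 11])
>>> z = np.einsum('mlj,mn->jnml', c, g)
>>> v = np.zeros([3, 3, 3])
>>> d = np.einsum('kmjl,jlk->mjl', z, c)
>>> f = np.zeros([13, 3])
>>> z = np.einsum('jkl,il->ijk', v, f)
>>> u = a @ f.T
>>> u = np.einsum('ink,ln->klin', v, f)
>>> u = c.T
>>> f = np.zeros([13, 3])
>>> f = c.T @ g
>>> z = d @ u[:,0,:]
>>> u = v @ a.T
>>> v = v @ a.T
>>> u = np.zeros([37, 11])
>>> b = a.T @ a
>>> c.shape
(7, 11, 11)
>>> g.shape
(7, 7)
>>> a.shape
(13, 3)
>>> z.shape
(7, 7, 7)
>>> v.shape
(3, 3, 13)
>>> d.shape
(7, 7, 11)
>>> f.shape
(11, 11, 7)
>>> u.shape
(37, 11)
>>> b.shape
(3, 3)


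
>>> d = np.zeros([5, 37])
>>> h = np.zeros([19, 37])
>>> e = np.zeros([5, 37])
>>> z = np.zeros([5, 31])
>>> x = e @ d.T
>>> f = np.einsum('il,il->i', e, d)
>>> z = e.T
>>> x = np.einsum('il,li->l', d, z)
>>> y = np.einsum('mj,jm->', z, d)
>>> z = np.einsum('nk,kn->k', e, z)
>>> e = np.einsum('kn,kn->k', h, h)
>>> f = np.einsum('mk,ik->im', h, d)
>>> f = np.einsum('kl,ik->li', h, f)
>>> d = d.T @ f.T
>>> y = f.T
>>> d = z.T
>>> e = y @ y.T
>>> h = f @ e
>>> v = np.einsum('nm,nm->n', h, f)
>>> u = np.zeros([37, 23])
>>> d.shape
(37,)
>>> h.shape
(37, 5)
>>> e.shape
(5, 5)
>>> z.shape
(37,)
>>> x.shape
(37,)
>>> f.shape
(37, 5)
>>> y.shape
(5, 37)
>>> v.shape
(37,)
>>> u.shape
(37, 23)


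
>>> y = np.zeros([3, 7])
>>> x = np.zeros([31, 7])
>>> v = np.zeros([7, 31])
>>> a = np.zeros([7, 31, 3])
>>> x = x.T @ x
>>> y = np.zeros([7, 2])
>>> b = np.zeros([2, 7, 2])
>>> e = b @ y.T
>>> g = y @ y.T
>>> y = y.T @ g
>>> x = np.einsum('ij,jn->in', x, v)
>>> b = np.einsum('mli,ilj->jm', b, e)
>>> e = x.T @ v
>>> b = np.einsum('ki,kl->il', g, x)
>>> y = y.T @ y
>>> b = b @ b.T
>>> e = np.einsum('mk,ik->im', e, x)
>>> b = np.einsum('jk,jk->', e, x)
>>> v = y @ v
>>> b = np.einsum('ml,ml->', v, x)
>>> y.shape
(7, 7)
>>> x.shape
(7, 31)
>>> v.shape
(7, 31)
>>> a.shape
(7, 31, 3)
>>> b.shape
()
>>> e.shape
(7, 31)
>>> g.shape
(7, 7)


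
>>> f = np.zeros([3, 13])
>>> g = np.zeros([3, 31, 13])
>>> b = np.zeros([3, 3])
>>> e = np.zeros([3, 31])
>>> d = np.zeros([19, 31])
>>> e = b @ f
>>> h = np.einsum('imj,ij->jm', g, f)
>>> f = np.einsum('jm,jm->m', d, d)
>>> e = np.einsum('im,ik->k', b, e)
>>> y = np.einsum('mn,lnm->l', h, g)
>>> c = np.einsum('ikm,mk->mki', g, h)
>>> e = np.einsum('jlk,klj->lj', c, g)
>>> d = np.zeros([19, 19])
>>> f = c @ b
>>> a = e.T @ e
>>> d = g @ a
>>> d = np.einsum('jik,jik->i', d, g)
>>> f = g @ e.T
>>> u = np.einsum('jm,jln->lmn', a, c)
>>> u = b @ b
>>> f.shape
(3, 31, 31)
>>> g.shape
(3, 31, 13)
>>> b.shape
(3, 3)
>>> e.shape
(31, 13)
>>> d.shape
(31,)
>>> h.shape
(13, 31)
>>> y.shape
(3,)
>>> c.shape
(13, 31, 3)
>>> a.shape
(13, 13)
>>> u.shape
(3, 3)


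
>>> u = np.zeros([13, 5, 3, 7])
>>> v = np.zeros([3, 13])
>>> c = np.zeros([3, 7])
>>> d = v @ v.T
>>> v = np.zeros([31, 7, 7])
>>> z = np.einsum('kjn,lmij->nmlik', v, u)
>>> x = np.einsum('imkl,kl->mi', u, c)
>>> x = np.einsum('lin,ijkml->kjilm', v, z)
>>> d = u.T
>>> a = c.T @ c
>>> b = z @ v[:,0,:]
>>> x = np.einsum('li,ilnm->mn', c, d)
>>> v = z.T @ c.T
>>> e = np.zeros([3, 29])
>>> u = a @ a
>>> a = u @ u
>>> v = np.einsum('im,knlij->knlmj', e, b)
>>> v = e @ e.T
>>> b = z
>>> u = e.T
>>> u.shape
(29, 3)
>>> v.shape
(3, 3)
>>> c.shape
(3, 7)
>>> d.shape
(7, 3, 5, 13)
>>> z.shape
(7, 5, 13, 3, 31)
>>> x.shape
(13, 5)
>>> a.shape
(7, 7)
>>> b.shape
(7, 5, 13, 3, 31)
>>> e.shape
(3, 29)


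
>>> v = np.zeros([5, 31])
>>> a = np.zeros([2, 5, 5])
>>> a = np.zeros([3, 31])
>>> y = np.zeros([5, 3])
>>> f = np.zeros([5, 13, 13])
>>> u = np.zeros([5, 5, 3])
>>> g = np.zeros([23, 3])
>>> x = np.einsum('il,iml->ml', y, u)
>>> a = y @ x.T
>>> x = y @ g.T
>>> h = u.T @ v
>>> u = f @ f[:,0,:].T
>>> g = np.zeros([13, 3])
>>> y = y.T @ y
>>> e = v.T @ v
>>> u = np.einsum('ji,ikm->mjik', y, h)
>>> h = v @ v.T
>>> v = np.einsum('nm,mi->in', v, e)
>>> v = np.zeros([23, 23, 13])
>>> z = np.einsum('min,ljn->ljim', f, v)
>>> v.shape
(23, 23, 13)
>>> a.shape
(5, 5)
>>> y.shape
(3, 3)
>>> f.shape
(5, 13, 13)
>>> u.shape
(31, 3, 3, 5)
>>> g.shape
(13, 3)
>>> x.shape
(5, 23)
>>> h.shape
(5, 5)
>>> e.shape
(31, 31)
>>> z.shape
(23, 23, 13, 5)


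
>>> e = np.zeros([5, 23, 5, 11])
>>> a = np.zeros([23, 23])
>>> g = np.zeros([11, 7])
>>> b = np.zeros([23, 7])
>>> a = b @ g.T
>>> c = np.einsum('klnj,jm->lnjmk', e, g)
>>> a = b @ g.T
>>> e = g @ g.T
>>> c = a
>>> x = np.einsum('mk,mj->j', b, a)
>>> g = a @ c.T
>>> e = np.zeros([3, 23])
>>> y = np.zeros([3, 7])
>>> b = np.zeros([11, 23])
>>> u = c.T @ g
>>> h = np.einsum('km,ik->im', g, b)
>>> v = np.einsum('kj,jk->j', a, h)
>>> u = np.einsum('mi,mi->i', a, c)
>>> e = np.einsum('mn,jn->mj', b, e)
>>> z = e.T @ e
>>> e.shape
(11, 3)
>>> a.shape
(23, 11)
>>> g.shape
(23, 23)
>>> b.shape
(11, 23)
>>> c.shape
(23, 11)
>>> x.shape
(11,)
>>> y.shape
(3, 7)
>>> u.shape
(11,)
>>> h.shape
(11, 23)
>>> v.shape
(11,)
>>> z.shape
(3, 3)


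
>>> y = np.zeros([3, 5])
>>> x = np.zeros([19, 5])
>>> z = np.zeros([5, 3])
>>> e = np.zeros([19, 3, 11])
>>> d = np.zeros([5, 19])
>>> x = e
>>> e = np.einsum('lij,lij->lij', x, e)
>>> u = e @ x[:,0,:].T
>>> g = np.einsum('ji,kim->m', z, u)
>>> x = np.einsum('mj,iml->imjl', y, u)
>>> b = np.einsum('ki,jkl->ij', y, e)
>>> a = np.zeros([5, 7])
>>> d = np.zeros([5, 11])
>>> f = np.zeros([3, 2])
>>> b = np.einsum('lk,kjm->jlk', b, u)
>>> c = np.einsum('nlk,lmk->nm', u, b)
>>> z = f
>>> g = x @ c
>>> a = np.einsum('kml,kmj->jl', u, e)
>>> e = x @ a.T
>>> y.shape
(3, 5)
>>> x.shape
(19, 3, 5, 19)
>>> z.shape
(3, 2)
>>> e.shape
(19, 3, 5, 11)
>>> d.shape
(5, 11)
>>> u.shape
(19, 3, 19)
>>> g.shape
(19, 3, 5, 5)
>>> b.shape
(3, 5, 19)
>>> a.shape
(11, 19)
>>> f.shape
(3, 2)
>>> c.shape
(19, 5)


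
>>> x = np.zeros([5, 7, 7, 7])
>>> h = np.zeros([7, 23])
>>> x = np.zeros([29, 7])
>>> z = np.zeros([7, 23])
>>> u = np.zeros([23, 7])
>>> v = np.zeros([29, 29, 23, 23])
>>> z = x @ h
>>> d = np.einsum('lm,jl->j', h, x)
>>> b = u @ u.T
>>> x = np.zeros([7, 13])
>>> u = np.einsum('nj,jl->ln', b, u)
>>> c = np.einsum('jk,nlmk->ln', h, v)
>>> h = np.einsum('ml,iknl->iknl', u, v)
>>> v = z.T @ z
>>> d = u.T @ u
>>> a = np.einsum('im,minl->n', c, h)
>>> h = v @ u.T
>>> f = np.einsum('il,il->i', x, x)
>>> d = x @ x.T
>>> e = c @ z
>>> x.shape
(7, 13)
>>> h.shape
(23, 7)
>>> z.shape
(29, 23)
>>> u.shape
(7, 23)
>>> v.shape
(23, 23)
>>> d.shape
(7, 7)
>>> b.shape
(23, 23)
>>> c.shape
(29, 29)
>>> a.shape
(23,)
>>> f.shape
(7,)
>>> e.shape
(29, 23)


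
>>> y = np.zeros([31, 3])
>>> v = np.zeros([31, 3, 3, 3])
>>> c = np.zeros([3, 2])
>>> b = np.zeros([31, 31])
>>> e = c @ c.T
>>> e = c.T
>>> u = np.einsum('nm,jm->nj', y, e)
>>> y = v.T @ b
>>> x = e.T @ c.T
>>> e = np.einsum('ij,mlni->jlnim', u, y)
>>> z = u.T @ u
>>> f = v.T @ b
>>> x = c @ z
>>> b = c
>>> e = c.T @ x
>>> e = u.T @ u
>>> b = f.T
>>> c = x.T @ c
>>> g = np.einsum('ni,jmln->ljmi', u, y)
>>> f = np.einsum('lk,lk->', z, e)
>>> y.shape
(3, 3, 3, 31)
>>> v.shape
(31, 3, 3, 3)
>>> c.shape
(2, 2)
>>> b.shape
(31, 3, 3, 3)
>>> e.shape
(2, 2)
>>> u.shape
(31, 2)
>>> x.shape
(3, 2)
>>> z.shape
(2, 2)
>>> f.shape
()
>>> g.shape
(3, 3, 3, 2)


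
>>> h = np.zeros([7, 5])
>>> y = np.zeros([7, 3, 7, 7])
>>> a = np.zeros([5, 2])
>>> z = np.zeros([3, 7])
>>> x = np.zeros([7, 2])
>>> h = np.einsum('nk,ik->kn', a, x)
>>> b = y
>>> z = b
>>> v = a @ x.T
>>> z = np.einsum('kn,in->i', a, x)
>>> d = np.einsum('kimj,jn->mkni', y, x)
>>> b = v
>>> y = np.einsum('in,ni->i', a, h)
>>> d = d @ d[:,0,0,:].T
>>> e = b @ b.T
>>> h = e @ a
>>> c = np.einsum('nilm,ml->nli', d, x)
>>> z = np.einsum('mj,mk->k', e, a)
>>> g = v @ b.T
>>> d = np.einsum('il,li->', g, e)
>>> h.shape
(5, 2)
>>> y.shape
(5,)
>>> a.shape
(5, 2)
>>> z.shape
(2,)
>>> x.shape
(7, 2)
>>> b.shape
(5, 7)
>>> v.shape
(5, 7)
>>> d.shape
()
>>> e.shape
(5, 5)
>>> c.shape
(7, 2, 7)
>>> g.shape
(5, 5)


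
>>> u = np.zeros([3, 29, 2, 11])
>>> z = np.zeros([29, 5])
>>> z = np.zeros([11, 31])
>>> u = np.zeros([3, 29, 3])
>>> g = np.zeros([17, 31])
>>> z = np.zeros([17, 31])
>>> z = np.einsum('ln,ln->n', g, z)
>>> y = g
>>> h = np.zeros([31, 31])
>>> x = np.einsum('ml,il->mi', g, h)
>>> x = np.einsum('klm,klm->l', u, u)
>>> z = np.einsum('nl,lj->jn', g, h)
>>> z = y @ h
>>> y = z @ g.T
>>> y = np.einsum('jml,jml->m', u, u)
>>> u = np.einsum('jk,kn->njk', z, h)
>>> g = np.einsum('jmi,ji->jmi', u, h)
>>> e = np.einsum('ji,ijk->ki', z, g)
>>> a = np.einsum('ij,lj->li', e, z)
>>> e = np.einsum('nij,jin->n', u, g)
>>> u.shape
(31, 17, 31)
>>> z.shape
(17, 31)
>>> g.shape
(31, 17, 31)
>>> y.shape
(29,)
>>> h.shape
(31, 31)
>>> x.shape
(29,)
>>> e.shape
(31,)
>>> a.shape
(17, 31)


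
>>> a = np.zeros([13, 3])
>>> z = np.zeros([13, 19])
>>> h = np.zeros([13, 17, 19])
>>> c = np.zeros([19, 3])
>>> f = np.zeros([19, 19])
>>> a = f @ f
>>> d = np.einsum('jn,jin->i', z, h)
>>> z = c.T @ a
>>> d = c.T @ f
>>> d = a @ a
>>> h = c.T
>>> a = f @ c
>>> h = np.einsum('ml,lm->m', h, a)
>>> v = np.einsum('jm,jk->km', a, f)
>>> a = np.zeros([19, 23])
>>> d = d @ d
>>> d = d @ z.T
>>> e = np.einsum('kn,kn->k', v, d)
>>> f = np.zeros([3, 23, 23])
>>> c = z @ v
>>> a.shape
(19, 23)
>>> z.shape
(3, 19)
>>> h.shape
(3,)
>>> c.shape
(3, 3)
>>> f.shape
(3, 23, 23)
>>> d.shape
(19, 3)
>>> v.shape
(19, 3)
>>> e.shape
(19,)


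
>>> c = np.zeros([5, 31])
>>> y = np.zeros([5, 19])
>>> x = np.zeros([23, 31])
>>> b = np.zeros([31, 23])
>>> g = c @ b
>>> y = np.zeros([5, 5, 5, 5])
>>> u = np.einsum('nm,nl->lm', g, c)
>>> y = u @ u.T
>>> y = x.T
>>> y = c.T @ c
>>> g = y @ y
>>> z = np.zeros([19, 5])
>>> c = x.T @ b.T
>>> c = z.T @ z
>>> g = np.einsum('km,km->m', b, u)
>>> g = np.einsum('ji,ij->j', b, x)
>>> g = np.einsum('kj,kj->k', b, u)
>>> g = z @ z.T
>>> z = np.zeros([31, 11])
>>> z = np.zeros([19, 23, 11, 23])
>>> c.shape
(5, 5)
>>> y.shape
(31, 31)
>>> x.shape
(23, 31)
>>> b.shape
(31, 23)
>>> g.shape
(19, 19)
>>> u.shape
(31, 23)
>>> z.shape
(19, 23, 11, 23)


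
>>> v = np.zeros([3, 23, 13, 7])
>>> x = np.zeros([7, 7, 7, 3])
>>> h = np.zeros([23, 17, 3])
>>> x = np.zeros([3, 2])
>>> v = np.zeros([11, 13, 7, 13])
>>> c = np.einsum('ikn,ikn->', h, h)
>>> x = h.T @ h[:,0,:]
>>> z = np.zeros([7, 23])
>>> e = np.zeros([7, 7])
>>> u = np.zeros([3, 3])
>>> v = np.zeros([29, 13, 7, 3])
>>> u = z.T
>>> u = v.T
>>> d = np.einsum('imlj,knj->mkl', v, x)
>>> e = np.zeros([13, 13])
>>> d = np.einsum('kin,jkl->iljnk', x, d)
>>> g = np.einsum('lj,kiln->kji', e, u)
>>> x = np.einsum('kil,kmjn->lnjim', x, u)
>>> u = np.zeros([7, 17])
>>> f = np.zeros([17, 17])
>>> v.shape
(29, 13, 7, 3)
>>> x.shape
(3, 29, 13, 17, 7)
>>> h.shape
(23, 17, 3)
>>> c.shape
()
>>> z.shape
(7, 23)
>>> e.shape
(13, 13)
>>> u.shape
(7, 17)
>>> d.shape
(17, 7, 13, 3, 3)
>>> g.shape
(3, 13, 7)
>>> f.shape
(17, 17)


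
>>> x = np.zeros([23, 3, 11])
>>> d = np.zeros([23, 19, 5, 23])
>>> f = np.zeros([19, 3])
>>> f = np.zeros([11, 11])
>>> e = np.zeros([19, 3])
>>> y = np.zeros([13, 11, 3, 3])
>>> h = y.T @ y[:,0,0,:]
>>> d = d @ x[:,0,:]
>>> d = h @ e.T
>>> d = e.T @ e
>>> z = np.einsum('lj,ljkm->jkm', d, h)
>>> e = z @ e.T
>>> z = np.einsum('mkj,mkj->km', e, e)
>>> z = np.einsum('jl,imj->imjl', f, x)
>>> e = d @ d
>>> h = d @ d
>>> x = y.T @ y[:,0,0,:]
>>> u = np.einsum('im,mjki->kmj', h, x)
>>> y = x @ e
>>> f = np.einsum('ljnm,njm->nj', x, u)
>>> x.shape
(3, 3, 11, 3)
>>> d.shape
(3, 3)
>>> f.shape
(11, 3)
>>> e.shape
(3, 3)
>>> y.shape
(3, 3, 11, 3)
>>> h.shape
(3, 3)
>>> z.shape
(23, 3, 11, 11)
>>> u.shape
(11, 3, 3)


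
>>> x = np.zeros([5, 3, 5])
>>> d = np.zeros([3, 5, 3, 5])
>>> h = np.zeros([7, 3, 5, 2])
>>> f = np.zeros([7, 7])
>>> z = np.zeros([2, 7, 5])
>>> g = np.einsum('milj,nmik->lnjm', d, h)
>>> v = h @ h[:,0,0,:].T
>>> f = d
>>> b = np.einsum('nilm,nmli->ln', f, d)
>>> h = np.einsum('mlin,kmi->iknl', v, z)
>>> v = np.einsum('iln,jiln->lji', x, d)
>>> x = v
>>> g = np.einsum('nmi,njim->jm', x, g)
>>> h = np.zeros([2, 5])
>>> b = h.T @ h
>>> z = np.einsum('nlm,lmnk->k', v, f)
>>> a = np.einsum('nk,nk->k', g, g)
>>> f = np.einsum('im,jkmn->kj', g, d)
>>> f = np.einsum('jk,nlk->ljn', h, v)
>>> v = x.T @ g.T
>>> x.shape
(3, 3, 5)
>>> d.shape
(3, 5, 3, 5)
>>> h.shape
(2, 5)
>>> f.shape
(3, 2, 3)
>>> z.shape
(5,)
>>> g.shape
(7, 3)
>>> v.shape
(5, 3, 7)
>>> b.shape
(5, 5)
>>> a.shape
(3,)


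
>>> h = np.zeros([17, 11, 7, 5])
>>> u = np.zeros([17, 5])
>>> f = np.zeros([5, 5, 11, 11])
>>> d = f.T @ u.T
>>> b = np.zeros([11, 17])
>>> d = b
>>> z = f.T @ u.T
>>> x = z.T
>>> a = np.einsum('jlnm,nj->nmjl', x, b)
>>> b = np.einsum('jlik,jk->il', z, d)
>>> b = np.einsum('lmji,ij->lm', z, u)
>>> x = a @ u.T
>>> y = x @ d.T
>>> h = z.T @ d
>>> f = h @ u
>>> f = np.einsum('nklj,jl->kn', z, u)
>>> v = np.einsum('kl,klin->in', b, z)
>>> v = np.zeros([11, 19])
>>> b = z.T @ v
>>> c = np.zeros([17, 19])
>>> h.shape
(17, 5, 11, 17)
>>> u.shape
(17, 5)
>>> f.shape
(11, 11)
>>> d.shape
(11, 17)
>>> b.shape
(17, 5, 11, 19)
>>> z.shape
(11, 11, 5, 17)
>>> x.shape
(11, 11, 17, 17)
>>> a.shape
(11, 11, 17, 5)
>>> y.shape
(11, 11, 17, 11)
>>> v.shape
(11, 19)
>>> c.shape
(17, 19)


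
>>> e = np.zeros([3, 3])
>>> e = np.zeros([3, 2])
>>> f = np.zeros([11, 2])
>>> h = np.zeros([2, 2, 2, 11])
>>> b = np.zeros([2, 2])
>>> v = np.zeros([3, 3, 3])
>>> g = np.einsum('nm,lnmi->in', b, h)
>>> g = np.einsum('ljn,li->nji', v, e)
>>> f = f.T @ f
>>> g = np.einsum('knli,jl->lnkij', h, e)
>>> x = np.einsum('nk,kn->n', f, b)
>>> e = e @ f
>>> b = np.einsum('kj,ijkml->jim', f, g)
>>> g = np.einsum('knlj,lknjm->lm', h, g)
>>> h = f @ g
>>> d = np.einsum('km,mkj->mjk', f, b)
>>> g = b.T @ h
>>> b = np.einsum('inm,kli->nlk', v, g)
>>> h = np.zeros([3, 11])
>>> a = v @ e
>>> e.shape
(3, 2)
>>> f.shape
(2, 2)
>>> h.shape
(3, 11)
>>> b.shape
(3, 2, 11)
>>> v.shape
(3, 3, 3)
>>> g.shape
(11, 2, 3)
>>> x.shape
(2,)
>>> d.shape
(2, 11, 2)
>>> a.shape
(3, 3, 2)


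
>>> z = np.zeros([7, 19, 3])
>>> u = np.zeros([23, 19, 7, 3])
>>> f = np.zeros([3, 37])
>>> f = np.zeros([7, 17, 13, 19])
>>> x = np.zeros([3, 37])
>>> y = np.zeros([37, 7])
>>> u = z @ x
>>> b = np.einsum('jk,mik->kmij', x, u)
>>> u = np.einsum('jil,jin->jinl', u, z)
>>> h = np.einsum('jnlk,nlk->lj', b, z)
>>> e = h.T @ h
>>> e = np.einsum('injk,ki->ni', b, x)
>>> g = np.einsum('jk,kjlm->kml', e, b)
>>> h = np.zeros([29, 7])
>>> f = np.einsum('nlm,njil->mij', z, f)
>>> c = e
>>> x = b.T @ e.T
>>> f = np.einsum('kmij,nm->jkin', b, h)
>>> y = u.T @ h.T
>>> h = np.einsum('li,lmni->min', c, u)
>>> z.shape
(7, 19, 3)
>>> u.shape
(7, 19, 3, 37)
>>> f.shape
(3, 37, 19, 29)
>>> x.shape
(3, 19, 7, 7)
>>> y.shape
(37, 3, 19, 29)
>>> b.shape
(37, 7, 19, 3)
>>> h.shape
(19, 37, 3)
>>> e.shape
(7, 37)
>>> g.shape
(37, 3, 19)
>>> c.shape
(7, 37)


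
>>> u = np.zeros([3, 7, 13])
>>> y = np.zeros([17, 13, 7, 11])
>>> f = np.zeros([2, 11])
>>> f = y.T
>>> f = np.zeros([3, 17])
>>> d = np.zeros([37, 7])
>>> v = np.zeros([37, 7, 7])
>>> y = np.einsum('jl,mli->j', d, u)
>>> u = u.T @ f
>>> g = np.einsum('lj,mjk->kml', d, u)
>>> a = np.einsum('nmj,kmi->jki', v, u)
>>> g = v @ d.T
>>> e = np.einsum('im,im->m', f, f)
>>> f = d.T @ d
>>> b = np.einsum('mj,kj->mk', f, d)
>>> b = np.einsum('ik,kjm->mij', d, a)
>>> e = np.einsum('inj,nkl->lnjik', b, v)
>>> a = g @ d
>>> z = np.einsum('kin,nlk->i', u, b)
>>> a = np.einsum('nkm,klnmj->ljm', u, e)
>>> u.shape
(13, 7, 17)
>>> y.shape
(37,)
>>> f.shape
(7, 7)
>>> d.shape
(37, 7)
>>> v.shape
(37, 7, 7)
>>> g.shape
(37, 7, 37)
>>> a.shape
(37, 7, 17)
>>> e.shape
(7, 37, 13, 17, 7)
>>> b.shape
(17, 37, 13)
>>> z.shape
(7,)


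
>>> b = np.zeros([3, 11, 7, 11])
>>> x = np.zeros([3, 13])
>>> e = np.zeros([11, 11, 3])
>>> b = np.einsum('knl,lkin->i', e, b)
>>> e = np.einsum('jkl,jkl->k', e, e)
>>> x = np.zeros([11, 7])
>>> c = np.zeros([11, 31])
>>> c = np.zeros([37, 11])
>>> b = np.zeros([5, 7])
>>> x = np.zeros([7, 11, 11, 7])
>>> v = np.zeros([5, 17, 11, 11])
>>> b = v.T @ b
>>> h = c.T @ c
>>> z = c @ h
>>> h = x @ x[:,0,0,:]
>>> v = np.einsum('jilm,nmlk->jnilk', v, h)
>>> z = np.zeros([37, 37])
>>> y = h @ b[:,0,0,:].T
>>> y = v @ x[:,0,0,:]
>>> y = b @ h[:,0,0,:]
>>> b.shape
(11, 11, 17, 7)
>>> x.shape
(7, 11, 11, 7)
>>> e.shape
(11,)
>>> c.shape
(37, 11)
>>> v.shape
(5, 7, 17, 11, 7)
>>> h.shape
(7, 11, 11, 7)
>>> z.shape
(37, 37)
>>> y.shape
(11, 11, 17, 7)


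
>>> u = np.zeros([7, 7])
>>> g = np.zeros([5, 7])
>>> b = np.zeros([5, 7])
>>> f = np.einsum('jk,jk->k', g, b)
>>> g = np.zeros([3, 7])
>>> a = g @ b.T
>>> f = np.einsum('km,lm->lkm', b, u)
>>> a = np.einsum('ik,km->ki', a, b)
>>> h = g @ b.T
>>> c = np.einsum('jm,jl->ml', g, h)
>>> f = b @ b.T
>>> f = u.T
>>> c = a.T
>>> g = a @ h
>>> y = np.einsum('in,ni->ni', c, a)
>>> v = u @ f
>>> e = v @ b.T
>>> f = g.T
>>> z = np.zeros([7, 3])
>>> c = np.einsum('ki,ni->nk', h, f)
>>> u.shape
(7, 7)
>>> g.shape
(5, 5)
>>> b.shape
(5, 7)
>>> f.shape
(5, 5)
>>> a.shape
(5, 3)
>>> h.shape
(3, 5)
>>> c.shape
(5, 3)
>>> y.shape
(5, 3)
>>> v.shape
(7, 7)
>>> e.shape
(7, 5)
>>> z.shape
(7, 3)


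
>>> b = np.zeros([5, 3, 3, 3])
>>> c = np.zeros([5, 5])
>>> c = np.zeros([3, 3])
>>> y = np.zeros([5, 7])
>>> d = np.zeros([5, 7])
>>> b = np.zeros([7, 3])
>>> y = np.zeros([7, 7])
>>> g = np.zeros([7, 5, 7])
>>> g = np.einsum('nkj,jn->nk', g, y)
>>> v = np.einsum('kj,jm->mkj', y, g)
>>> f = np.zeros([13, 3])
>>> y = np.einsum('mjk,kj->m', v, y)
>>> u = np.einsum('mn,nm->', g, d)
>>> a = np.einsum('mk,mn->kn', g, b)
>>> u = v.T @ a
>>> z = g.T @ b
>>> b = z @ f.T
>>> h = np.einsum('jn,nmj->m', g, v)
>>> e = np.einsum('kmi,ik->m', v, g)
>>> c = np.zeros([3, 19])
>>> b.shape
(5, 13)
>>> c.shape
(3, 19)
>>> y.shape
(5,)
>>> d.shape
(5, 7)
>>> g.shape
(7, 5)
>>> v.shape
(5, 7, 7)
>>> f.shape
(13, 3)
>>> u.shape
(7, 7, 3)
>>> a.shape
(5, 3)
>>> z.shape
(5, 3)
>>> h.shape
(7,)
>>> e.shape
(7,)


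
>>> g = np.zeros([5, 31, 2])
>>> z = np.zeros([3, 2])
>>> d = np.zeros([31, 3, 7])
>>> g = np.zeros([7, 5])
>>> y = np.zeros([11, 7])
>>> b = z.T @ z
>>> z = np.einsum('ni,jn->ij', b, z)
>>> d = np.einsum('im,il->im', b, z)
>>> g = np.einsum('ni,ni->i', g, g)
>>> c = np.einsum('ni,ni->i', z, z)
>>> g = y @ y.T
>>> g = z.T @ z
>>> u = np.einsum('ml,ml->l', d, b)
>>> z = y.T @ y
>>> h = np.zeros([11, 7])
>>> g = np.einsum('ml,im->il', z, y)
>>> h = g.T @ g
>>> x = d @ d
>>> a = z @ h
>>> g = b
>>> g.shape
(2, 2)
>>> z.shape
(7, 7)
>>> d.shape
(2, 2)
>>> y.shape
(11, 7)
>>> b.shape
(2, 2)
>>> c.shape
(3,)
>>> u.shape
(2,)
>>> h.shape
(7, 7)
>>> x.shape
(2, 2)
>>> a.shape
(7, 7)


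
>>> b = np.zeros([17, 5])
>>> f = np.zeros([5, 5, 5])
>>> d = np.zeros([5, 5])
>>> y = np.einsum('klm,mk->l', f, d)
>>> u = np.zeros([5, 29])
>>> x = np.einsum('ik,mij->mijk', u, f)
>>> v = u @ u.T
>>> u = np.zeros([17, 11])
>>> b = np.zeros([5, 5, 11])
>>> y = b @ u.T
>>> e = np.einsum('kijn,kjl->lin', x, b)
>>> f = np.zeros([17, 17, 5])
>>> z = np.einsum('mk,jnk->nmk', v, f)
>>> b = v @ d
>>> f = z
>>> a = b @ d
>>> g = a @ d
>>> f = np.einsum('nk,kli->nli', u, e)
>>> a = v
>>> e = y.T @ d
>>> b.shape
(5, 5)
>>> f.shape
(17, 5, 29)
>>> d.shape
(5, 5)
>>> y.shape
(5, 5, 17)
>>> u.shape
(17, 11)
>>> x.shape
(5, 5, 5, 29)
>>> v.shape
(5, 5)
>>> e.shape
(17, 5, 5)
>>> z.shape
(17, 5, 5)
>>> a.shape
(5, 5)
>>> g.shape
(5, 5)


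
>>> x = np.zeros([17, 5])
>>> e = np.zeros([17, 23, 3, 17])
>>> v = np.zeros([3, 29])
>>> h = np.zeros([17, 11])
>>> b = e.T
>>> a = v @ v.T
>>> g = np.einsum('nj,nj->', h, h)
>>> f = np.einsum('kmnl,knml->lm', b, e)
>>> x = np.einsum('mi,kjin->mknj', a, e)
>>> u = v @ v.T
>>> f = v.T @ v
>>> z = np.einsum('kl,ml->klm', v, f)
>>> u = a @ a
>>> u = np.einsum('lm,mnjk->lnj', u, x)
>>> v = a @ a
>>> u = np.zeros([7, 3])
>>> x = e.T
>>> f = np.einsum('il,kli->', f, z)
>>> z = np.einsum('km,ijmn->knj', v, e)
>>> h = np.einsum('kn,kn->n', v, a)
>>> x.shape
(17, 3, 23, 17)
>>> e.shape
(17, 23, 3, 17)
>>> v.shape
(3, 3)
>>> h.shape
(3,)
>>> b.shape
(17, 3, 23, 17)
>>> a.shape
(3, 3)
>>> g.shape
()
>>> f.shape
()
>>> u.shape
(7, 3)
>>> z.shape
(3, 17, 23)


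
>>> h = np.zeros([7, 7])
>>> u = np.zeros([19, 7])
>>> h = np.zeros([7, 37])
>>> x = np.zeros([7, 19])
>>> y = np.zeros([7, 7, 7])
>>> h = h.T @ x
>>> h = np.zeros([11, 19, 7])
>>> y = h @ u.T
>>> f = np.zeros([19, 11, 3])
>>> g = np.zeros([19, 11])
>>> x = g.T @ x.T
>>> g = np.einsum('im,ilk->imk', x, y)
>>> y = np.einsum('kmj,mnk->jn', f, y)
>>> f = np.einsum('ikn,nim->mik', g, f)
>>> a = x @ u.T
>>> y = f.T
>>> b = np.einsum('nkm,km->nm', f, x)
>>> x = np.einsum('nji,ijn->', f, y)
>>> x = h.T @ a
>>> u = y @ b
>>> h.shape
(11, 19, 7)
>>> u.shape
(7, 11, 7)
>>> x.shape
(7, 19, 19)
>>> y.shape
(7, 11, 3)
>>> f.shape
(3, 11, 7)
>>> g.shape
(11, 7, 19)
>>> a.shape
(11, 19)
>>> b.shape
(3, 7)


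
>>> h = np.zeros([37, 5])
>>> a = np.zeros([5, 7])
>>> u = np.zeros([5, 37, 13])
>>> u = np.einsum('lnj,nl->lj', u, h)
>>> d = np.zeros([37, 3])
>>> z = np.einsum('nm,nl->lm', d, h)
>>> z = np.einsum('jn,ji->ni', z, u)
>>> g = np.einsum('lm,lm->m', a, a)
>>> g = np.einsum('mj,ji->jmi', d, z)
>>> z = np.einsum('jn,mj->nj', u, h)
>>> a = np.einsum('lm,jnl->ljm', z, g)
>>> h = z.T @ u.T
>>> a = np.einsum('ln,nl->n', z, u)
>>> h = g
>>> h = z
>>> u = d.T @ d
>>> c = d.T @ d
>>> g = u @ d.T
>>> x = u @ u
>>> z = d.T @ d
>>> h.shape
(13, 5)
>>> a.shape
(5,)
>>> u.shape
(3, 3)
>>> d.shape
(37, 3)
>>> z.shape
(3, 3)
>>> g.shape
(3, 37)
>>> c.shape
(3, 3)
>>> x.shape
(3, 3)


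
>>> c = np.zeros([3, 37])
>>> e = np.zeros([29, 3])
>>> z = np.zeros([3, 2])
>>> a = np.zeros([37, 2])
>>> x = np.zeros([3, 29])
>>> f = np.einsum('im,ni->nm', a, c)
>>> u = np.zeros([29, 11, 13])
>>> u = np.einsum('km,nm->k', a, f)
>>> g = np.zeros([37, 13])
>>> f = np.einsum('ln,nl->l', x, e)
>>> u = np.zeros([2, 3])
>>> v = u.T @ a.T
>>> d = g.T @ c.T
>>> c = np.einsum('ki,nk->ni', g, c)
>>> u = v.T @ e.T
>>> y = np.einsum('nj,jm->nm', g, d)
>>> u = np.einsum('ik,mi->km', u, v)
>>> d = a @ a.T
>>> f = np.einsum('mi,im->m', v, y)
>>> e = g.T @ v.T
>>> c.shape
(3, 13)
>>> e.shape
(13, 3)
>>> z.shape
(3, 2)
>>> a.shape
(37, 2)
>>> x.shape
(3, 29)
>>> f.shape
(3,)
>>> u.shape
(29, 3)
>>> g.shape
(37, 13)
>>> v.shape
(3, 37)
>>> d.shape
(37, 37)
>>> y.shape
(37, 3)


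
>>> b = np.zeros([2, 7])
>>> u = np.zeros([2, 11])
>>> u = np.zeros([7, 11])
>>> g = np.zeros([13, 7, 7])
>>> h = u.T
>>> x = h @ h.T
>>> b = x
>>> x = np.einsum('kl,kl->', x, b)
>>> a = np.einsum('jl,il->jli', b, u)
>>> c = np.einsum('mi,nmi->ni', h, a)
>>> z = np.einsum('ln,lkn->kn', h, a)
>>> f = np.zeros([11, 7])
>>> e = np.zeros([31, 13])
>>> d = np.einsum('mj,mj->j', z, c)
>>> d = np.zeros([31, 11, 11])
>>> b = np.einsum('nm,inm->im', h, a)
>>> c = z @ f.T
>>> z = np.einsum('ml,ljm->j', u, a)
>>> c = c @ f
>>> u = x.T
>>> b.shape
(11, 7)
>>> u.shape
()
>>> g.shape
(13, 7, 7)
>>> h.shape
(11, 7)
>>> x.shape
()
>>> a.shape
(11, 11, 7)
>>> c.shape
(11, 7)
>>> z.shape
(11,)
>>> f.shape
(11, 7)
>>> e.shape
(31, 13)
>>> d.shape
(31, 11, 11)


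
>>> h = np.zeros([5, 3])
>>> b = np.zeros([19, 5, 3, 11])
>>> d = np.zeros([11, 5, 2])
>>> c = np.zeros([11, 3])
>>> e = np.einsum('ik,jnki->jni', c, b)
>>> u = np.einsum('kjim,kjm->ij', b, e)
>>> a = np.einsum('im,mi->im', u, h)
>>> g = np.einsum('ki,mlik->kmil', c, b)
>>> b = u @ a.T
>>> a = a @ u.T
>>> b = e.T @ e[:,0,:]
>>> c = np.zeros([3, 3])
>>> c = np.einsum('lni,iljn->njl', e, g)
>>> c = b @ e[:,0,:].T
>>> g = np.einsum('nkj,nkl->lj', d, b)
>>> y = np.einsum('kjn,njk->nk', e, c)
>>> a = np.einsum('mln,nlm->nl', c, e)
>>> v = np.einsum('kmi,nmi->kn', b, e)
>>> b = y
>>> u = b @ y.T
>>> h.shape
(5, 3)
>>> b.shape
(11, 19)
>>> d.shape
(11, 5, 2)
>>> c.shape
(11, 5, 19)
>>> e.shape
(19, 5, 11)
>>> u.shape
(11, 11)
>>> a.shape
(19, 5)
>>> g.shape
(11, 2)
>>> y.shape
(11, 19)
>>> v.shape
(11, 19)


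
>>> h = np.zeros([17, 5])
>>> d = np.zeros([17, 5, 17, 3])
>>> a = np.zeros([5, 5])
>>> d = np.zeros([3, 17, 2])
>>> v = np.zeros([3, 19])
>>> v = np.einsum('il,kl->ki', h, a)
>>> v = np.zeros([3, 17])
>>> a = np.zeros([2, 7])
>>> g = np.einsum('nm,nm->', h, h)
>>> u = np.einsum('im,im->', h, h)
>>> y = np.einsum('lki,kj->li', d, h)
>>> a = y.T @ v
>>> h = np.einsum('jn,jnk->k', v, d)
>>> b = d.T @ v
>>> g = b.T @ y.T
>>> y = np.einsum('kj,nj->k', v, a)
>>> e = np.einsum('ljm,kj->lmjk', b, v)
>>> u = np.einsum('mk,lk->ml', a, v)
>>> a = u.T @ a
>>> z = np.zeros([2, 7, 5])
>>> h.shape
(2,)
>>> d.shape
(3, 17, 2)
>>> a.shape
(3, 17)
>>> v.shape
(3, 17)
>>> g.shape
(17, 17, 3)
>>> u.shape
(2, 3)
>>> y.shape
(3,)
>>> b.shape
(2, 17, 17)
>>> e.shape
(2, 17, 17, 3)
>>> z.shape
(2, 7, 5)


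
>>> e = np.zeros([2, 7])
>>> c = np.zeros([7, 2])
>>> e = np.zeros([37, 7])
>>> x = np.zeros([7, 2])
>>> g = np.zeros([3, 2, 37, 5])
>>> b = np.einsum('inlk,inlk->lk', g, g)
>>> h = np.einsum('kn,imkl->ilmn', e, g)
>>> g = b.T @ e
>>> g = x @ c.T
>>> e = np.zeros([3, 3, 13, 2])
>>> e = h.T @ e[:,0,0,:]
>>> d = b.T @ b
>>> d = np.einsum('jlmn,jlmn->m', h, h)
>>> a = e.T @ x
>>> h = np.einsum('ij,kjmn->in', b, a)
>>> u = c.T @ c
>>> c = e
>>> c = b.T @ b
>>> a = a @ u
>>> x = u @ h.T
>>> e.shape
(7, 2, 5, 2)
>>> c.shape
(5, 5)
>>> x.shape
(2, 37)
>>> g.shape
(7, 7)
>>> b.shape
(37, 5)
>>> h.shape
(37, 2)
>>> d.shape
(2,)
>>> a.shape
(2, 5, 2, 2)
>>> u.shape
(2, 2)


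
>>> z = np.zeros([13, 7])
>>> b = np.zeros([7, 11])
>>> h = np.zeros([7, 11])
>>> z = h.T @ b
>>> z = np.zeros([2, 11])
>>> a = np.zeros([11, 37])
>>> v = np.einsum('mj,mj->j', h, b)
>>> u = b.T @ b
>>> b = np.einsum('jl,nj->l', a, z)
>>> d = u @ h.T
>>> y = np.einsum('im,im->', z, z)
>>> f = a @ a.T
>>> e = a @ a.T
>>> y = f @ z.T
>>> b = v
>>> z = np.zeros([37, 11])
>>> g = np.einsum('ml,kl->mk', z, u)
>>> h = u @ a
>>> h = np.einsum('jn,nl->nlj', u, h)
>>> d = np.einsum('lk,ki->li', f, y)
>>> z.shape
(37, 11)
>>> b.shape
(11,)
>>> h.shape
(11, 37, 11)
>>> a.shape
(11, 37)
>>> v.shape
(11,)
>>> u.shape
(11, 11)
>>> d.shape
(11, 2)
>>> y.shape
(11, 2)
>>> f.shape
(11, 11)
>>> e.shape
(11, 11)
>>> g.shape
(37, 11)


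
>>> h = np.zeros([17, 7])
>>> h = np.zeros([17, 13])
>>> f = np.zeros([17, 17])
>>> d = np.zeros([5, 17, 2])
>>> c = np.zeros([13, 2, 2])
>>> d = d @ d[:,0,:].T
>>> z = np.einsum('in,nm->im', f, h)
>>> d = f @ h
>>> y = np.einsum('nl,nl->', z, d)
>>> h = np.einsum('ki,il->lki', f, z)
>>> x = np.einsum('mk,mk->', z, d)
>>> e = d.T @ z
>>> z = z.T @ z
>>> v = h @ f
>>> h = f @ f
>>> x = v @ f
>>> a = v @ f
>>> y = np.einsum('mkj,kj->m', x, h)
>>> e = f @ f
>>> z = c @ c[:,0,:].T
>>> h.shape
(17, 17)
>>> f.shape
(17, 17)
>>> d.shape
(17, 13)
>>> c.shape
(13, 2, 2)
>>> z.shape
(13, 2, 13)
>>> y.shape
(13,)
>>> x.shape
(13, 17, 17)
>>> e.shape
(17, 17)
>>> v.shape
(13, 17, 17)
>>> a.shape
(13, 17, 17)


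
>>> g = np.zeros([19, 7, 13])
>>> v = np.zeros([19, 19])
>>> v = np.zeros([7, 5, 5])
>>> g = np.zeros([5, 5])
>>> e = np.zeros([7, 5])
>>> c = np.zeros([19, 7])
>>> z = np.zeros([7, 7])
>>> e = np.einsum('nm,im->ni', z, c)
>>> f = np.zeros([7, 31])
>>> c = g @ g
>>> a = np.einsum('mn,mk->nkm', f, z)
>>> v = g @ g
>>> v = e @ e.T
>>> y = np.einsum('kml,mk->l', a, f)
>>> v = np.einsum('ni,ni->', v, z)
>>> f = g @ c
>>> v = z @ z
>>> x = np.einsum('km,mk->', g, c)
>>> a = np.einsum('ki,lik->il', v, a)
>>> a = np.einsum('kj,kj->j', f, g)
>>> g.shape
(5, 5)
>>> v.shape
(7, 7)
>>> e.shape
(7, 19)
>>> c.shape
(5, 5)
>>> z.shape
(7, 7)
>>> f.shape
(5, 5)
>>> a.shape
(5,)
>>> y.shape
(7,)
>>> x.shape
()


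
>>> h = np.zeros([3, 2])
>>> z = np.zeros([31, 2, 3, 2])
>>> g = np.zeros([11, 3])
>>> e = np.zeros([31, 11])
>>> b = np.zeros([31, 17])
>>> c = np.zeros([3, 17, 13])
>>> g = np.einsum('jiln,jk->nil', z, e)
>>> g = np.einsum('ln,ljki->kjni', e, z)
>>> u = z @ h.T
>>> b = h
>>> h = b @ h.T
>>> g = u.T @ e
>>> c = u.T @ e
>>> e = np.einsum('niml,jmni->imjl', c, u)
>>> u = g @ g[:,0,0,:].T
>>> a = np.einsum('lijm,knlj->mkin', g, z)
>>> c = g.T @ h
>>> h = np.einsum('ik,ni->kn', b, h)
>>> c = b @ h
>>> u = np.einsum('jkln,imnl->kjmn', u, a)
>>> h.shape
(2, 3)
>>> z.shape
(31, 2, 3, 2)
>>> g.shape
(3, 3, 2, 11)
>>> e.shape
(3, 2, 31, 11)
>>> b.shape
(3, 2)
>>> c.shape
(3, 3)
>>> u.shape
(3, 3, 31, 3)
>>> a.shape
(11, 31, 3, 2)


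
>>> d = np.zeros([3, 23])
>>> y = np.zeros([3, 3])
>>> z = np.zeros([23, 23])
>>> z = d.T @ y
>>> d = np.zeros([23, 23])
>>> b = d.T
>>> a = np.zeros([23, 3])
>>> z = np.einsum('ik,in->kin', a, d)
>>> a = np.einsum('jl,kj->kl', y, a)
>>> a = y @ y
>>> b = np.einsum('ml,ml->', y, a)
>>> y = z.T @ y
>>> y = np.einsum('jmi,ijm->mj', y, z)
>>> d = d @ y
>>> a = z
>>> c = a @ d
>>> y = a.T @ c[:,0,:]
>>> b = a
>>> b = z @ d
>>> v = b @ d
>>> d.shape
(23, 23)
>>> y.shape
(23, 23, 23)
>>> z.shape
(3, 23, 23)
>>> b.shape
(3, 23, 23)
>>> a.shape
(3, 23, 23)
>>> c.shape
(3, 23, 23)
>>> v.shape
(3, 23, 23)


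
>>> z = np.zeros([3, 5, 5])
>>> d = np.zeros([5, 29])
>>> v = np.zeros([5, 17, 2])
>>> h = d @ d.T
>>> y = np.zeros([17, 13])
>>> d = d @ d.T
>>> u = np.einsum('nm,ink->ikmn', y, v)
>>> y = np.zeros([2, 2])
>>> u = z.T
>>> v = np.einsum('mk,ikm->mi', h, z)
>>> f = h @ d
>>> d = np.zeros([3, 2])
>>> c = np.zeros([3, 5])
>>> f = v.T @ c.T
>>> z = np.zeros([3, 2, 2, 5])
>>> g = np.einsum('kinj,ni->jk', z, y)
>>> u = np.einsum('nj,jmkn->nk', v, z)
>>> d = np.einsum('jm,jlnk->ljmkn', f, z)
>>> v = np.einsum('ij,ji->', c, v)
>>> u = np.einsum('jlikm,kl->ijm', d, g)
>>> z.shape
(3, 2, 2, 5)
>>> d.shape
(2, 3, 3, 5, 2)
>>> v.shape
()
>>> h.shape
(5, 5)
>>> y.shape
(2, 2)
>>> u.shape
(3, 2, 2)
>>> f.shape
(3, 3)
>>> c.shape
(3, 5)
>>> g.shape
(5, 3)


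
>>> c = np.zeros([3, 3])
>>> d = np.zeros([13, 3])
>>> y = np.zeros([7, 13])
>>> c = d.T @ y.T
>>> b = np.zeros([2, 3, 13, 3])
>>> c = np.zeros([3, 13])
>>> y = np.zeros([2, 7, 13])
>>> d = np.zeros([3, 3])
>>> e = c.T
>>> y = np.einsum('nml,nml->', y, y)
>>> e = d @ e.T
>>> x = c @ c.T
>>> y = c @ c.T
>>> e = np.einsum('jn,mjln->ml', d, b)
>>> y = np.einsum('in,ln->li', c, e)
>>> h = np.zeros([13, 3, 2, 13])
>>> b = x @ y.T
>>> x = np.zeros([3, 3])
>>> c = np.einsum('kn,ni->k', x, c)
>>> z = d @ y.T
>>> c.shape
(3,)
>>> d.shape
(3, 3)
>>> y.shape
(2, 3)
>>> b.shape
(3, 2)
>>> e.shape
(2, 13)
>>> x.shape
(3, 3)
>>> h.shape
(13, 3, 2, 13)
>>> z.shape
(3, 2)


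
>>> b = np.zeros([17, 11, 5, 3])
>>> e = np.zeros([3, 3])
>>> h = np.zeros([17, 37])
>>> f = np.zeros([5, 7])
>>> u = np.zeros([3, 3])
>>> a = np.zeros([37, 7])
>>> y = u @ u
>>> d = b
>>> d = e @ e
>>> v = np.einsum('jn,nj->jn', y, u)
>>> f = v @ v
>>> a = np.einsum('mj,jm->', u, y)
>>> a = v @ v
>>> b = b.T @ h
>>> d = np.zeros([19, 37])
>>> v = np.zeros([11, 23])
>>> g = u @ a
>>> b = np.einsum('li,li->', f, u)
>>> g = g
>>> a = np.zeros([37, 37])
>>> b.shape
()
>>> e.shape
(3, 3)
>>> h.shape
(17, 37)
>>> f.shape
(3, 3)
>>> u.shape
(3, 3)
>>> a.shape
(37, 37)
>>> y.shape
(3, 3)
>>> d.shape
(19, 37)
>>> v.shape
(11, 23)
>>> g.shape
(3, 3)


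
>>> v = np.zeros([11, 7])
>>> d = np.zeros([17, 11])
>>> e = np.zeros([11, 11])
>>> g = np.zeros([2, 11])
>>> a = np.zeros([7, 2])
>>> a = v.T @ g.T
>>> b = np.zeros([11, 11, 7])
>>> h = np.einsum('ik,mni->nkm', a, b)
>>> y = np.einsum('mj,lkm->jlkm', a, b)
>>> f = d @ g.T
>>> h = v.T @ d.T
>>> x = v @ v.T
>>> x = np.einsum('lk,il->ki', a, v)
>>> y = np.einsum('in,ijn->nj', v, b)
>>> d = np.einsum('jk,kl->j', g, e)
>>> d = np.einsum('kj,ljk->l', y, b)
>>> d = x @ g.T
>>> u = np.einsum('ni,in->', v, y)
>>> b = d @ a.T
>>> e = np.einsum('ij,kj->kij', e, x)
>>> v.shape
(11, 7)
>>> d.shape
(2, 2)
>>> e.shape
(2, 11, 11)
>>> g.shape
(2, 11)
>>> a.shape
(7, 2)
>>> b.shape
(2, 7)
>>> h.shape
(7, 17)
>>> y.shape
(7, 11)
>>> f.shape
(17, 2)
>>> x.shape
(2, 11)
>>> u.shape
()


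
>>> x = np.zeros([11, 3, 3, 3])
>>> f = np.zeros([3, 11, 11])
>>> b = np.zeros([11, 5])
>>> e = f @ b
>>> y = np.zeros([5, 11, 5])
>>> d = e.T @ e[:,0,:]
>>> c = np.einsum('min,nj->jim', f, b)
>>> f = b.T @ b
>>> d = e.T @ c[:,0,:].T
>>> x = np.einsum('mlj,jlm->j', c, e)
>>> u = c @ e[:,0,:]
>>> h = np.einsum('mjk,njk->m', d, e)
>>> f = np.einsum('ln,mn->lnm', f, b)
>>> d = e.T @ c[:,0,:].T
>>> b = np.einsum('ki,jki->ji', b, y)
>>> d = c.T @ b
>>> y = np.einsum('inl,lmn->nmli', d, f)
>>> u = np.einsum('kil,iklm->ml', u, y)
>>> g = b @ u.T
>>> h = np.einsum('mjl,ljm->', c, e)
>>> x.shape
(3,)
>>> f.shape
(5, 5, 11)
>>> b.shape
(5, 5)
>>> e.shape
(3, 11, 5)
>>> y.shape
(11, 5, 5, 3)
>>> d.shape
(3, 11, 5)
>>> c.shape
(5, 11, 3)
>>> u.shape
(3, 5)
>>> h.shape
()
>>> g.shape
(5, 3)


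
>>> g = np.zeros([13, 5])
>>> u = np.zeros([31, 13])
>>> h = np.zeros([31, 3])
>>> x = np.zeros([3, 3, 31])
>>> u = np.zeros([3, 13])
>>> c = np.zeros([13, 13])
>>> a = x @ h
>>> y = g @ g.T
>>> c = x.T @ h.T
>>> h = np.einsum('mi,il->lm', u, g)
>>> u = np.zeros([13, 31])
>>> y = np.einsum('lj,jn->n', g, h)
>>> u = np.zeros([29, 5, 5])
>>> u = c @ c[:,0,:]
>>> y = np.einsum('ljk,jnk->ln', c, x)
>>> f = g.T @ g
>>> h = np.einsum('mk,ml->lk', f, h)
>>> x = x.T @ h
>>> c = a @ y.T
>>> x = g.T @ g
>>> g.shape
(13, 5)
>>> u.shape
(31, 3, 31)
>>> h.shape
(3, 5)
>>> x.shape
(5, 5)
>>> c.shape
(3, 3, 31)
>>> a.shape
(3, 3, 3)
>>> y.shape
(31, 3)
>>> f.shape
(5, 5)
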